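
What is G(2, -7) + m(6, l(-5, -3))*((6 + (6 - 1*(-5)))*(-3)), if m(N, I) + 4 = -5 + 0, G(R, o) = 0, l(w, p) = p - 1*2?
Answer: 459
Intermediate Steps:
l(w, p) = -2 + p (l(w, p) = p - 2 = -2 + p)
m(N, I) = -9 (m(N, I) = -4 + (-5 + 0) = -4 - 5 = -9)
G(2, -7) + m(6, l(-5, -3))*((6 + (6 - 1*(-5)))*(-3)) = 0 - 9*(6 + (6 - 1*(-5)))*(-3) = 0 - 9*(6 + (6 + 5))*(-3) = 0 - 9*(6 + 11)*(-3) = 0 - 153*(-3) = 0 - 9*(-51) = 0 + 459 = 459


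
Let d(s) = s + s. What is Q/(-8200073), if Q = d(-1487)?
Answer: 2974/8200073 ≈ 0.00036268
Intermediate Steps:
d(s) = 2*s
Q = -2974 (Q = 2*(-1487) = -2974)
Q/(-8200073) = -2974/(-8200073) = -2974*(-1/8200073) = 2974/8200073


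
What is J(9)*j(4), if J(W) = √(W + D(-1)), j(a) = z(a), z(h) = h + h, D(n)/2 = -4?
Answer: 8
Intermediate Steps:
D(n) = -8 (D(n) = 2*(-4) = -8)
z(h) = 2*h
j(a) = 2*a
J(W) = √(-8 + W) (J(W) = √(W - 8) = √(-8 + W))
J(9)*j(4) = √(-8 + 9)*(2*4) = √1*8 = 1*8 = 8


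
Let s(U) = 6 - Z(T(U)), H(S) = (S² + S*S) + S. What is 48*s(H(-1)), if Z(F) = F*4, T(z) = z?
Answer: 96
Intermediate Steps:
H(S) = S + 2*S² (H(S) = (S² + S²) + S = 2*S² + S = S + 2*S²)
Z(F) = 4*F
s(U) = 6 - 4*U
48*s(H(-1)) = 48*(6 - (-4)*(1 + 2*(-1))) = 48*(6 - (-4)*(1 - 2)) = 48*(6 - (-4)*(-1)) = 48*(6 - 4*1) = 48*(6 - 4) = 48*2 = 96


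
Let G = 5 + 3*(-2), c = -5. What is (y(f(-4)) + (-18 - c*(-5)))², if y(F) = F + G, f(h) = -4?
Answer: 2304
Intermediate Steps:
G = -1 (G = 5 - 6 = -1)
y(F) = -1 + F (y(F) = F - 1 = -1 + F)
(y(f(-4)) + (-18 - c*(-5)))² = ((-1 - 4) + (-18 - (-5)*(-5)))² = (-5 + (-18 - 1*25))² = (-5 + (-18 - 25))² = (-5 - 43)² = (-48)² = 2304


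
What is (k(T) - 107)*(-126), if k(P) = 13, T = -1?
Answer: 11844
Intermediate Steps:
(k(T) - 107)*(-126) = (13 - 107)*(-126) = -94*(-126) = 11844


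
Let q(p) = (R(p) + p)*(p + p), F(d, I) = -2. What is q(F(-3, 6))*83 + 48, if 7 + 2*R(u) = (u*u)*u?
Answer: 3202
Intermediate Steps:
R(u) = -7/2 + u³/2 (R(u) = -7/2 + ((u*u)*u)/2 = -7/2 + (u²*u)/2 = -7/2 + u³/2)
q(p) = 2*p*(-7/2 + p + p³/2) (q(p) = ((-7/2 + p³/2) + p)*(p + p) = (-7/2 + p + p³/2)*(2*p) = 2*p*(-7/2 + p + p³/2))
q(F(-3, 6))*83 + 48 = -2*(-7 + (-2)³ + 2*(-2))*83 + 48 = -2*(-7 - 8 - 4)*83 + 48 = -2*(-19)*83 + 48 = 38*83 + 48 = 3154 + 48 = 3202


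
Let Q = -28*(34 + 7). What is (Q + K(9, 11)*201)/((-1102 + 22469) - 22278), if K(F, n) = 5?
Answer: 143/911 ≈ 0.15697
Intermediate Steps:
Q = -1148 (Q = -28*41 = -1148)
(Q + K(9, 11)*201)/((-1102 + 22469) - 22278) = (-1148 + 5*201)/((-1102 + 22469) - 22278) = (-1148 + 1005)/(21367 - 22278) = -143/(-911) = -143*(-1/911) = 143/911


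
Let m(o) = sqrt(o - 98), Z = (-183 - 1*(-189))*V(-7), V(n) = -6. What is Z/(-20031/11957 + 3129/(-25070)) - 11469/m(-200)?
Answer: 327013080/16351231 + 11469*I*sqrt(298)/298 ≈ 19.999 + 664.38*I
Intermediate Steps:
Z = -36 (Z = (-183 - 1*(-189))*(-6) = (-183 + 189)*(-6) = 6*(-6) = -36)
m(o) = sqrt(-98 + o)
Z/(-20031/11957 + 3129/(-25070)) - 11469/m(-200) = -36/(-20031/11957 + 3129/(-25070)) - 11469/sqrt(-98 - 200) = -36/(-20031*1/11957 + 3129*(-1/25070)) - 11469*(-I*sqrt(298)/298) = -36/(-1821/1087 - 3129/25070) - 11469*(-I*sqrt(298)/298) = -36/(-49053693/27251090) - (-11469)*I*sqrt(298)/298 = -36*(-27251090/49053693) + 11469*I*sqrt(298)/298 = 327013080/16351231 + 11469*I*sqrt(298)/298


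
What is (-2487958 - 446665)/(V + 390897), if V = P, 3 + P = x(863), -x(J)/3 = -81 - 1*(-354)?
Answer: -2934623/390075 ≈ -7.5232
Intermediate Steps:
x(J) = -819 (x(J) = -3*(-81 - 1*(-354)) = -3*(-81 + 354) = -3*273 = -819)
P = -822 (P = -3 - 819 = -822)
V = -822
(-2487958 - 446665)/(V + 390897) = (-2487958 - 446665)/(-822 + 390897) = -2934623/390075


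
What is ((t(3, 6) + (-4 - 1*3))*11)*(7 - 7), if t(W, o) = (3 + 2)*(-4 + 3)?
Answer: 0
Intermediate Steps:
t(W, o) = -5 (t(W, o) = 5*(-1) = -5)
((t(3, 6) + (-4 - 1*3))*11)*(7 - 7) = ((-5 + (-4 - 1*3))*11)*(7 - 7) = ((-5 + (-4 - 3))*11)*0 = ((-5 - 7)*11)*0 = -12*11*0 = -132*0 = 0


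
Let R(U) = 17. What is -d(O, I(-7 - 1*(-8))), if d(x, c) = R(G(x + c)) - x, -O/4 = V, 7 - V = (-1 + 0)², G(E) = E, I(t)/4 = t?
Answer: -41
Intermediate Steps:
I(t) = 4*t
V = 6 (V = 7 - (-1 + 0)² = 7 - 1*(-1)² = 7 - 1*1 = 7 - 1 = 6)
O = -24 (O = -4*6 = -24)
d(x, c) = 17 - x
-d(O, I(-7 - 1*(-8))) = -(17 - 1*(-24)) = -(17 + 24) = -1*41 = -41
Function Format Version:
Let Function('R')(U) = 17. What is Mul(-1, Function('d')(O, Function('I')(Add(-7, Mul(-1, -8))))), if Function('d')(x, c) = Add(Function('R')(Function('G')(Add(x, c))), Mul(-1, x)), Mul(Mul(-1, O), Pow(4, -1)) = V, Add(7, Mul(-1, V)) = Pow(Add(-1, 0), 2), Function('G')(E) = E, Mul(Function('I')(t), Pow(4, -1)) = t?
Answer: -41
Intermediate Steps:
Function('I')(t) = Mul(4, t)
V = 6 (V = Add(7, Mul(-1, Pow(Add(-1, 0), 2))) = Add(7, Mul(-1, Pow(-1, 2))) = Add(7, Mul(-1, 1)) = Add(7, -1) = 6)
O = -24 (O = Mul(-4, 6) = -24)
Function('d')(x, c) = Add(17, Mul(-1, x))
Mul(-1, Function('d')(O, Function('I')(Add(-7, Mul(-1, -8))))) = Mul(-1, Add(17, Mul(-1, -24))) = Mul(-1, Add(17, 24)) = Mul(-1, 41) = -41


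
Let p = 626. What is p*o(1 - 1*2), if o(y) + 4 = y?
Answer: -3130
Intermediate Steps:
o(y) = -4 + y
p*o(1 - 1*2) = 626*(-4 + (1 - 1*2)) = 626*(-4 + (1 - 2)) = 626*(-4 - 1) = 626*(-5) = -3130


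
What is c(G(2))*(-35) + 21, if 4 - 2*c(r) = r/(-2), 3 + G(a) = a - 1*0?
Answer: -161/4 ≈ -40.250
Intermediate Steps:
G(a) = -3 + a (G(a) = -3 + (a - 1*0) = -3 + (a + 0) = -3 + a)
c(r) = 2 + r/4 (c(r) = 2 - r/(2*(-2)) = 2 - r*(-1)/(2*2) = 2 - (-1)*r/4 = 2 + r/4)
c(G(2))*(-35) + 21 = (2 + (-3 + 2)/4)*(-35) + 21 = (2 + (1/4)*(-1))*(-35) + 21 = (2 - 1/4)*(-35) + 21 = (7/4)*(-35) + 21 = -245/4 + 21 = -161/4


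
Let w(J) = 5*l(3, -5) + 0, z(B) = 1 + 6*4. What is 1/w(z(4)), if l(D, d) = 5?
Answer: 1/25 ≈ 0.040000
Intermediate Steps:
z(B) = 25 (z(B) = 1 + 24 = 25)
w(J) = 25 (w(J) = 5*5 + 0 = 25 + 0 = 25)
1/w(z(4)) = 1/25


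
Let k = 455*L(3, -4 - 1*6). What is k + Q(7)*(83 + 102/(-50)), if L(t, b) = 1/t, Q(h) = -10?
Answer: -9869/15 ≈ -657.93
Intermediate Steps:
k = 455/3 ≈ 151.67
k + Q(7)*(83 + 102/(-50)) = 455/3 - 10*(83 + 102/(-50)) = 455/3 - 10*(83 + 102*(-1/50)) = 455/3 - 10*(83 - 51/25) = 455/3 - 10*2024/25 = 455/3 - 4048/5 = -9869/15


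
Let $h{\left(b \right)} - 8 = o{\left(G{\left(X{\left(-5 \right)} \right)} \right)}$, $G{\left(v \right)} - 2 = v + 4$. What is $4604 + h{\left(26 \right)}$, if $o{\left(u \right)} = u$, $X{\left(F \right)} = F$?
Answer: $4613$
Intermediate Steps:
$G{\left(v \right)} = 6 + v$ ($G{\left(v \right)} = 2 + \left(v + 4\right) = 2 + \left(4 + v\right) = 6 + v$)
$h{\left(b \right)} = 9$ ($h{\left(b \right)} = 8 + \left(6 - 5\right) = 8 + 1 = 9$)
$4604 + h{\left(26 \right)} = 4604 + 9 = 4613$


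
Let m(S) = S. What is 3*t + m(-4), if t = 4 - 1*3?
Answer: -1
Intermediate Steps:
t = 1 (t = 4 - 3 = 1)
3*t + m(-4) = 3*1 - 4 = 3 - 4 = -1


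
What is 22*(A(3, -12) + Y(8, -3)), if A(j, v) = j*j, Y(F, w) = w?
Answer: 132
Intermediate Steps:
A(j, v) = j²
22*(A(3, -12) + Y(8, -3)) = 22*(3² - 3) = 22*(9 - 3) = 22*6 = 132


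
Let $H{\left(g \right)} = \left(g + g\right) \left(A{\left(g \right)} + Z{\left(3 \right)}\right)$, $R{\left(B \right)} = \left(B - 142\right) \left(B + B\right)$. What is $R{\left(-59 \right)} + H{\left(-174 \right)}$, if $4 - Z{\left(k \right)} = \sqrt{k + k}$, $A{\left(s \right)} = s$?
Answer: $82878 + 348 \sqrt{6} \approx 83730.0$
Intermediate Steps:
$R{\left(B \right)} = 2 B \left(-142 + B\right)$ ($R{\left(B \right)} = \left(-142 + B\right) 2 B = 2 B \left(-142 + B\right)$)
$Z{\left(k \right)} = 4 - \sqrt{2} \sqrt{k}$ ($Z{\left(k \right)} = 4 - \sqrt{k + k} = 4 - \sqrt{2 k} = 4 - \sqrt{2} \sqrt{k}$)
$H{\left(g \right)} = 2 g \left(4 + g - \sqrt{6}\right)$ ($H{\left(g \right)} = \left(g + g\right) \left(g + \left(4 - \sqrt{2} \sqrt{3}\right)\right) = 2 g \left(g + \left(4 - \sqrt{6}\right)\right) = 2 g \left(4 + g - \sqrt{6}\right)$)
$R{\left(-59 \right)} + H{\left(-174 \right)} = 2 \left(-59\right) \left(-142 - 59\right) + 2 \left(-174\right) \left(4 - 174 - \sqrt{6}\right) = 2 \left(-59\right) \left(-201\right) + 2 \left(-174\right) \left(-170 - \sqrt{6}\right) = 23718 + \left(59160 + 348 \sqrt{6}\right) = 82878 + 348 \sqrt{6}$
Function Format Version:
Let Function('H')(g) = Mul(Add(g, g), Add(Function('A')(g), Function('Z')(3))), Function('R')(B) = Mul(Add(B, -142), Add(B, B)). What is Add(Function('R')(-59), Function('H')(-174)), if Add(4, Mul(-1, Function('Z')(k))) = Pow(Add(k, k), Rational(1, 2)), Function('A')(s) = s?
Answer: Add(82878, Mul(348, Pow(6, Rational(1, 2)))) ≈ 83730.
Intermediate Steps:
Function('R')(B) = Mul(2, B, Add(-142, B)) (Function('R')(B) = Mul(Add(-142, B), Mul(2, B)) = Mul(2, B, Add(-142, B)))
Function('Z')(k) = Add(4, Mul(-1, Pow(2, Rational(1, 2)), Pow(k, Rational(1, 2)))) (Function('Z')(k) = Add(4, Mul(-1, Pow(Add(k, k), Rational(1, 2)))) = Add(4, Mul(-1, Pow(Mul(2, k), Rational(1, 2)))) = Add(4, Mul(-1, Mul(Pow(2, Rational(1, 2)), Pow(k, Rational(1, 2))))) = Add(4, Mul(-1, Pow(2, Rational(1, 2)), Pow(k, Rational(1, 2)))))
Function('H')(g) = Mul(2, g, Add(4, g, Mul(-1, Pow(6, Rational(1, 2))))) (Function('H')(g) = Mul(Add(g, g), Add(g, Add(4, Mul(-1, Pow(2, Rational(1, 2)), Pow(3, Rational(1, 2)))))) = Mul(Mul(2, g), Add(g, Add(4, Mul(-1, Pow(6, Rational(1, 2)))))) = Mul(Mul(2, g), Add(4, g, Mul(-1, Pow(6, Rational(1, 2))))) = Mul(2, g, Add(4, g, Mul(-1, Pow(6, Rational(1, 2))))))
Add(Function('R')(-59), Function('H')(-174)) = Add(Mul(2, -59, Add(-142, -59)), Mul(2, -174, Add(4, -174, Mul(-1, Pow(6, Rational(1, 2)))))) = Add(Mul(2, -59, -201), Mul(2, -174, Add(-170, Mul(-1, Pow(6, Rational(1, 2)))))) = Add(23718, Add(59160, Mul(348, Pow(6, Rational(1, 2))))) = Add(82878, Mul(348, Pow(6, Rational(1, 2))))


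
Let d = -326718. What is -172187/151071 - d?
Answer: 49357442791/151071 ≈ 3.2672e+5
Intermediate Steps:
-172187/151071 - d = -172187/151071 - 1*(-326718) = -172187*1/151071 + 326718 = -172187/151071 + 326718 = 49357442791/151071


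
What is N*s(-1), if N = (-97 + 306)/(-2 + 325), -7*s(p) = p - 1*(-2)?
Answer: -11/119 ≈ -0.092437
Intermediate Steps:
s(p) = -2/7 - p/7 (s(p) = -(p - 1*(-2))/7 = -(p + 2)/7 = -(2 + p)/7 = -2/7 - p/7)
N = 11/17 (N = 209/323 = 209*(1/323) = 11/17 ≈ 0.64706)
N*s(-1) = 11*(-2/7 - 1/7*(-1))/17 = 11*(-2/7 + 1/7)/17 = (11/17)*(-1/7) = -11/119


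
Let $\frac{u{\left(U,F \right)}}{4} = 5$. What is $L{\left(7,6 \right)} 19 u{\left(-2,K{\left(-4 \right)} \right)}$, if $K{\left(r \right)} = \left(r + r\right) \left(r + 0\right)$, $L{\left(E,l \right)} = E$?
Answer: $2660$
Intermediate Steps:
$K{\left(r \right)} = 2 r^{2}$ ($K{\left(r \right)} = 2 r r = 2 r^{2}$)
$u{\left(U,F \right)} = 20$ ($u{\left(U,F \right)} = 4 \cdot 5 = 20$)
$L{\left(7,6 \right)} 19 u{\left(-2,K{\left(-4 \right)} \right)} = 7 \cdot 19 \cdot 20 = 133 \cdot 20 = 2660$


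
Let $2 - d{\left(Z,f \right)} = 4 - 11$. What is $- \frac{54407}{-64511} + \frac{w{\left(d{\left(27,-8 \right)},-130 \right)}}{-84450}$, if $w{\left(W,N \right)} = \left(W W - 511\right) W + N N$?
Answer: $\frac{375409282}{544795395} \approx 0.68908$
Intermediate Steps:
$d{\left(Z,f \right)} = 9$ ($d{\left(Z,f \right)} = 2 - \left(4 - 11\right) = 2 - -7 = 2 + 7 = 9$)
$w{\left(W,N \right)} = N^{2} + W \left(-511 + W^{2}\right)$ ($w{\left(W,N \right)} = \left(W^{2} - 511\right) W + N^{2} = \left(-511 + W^{2}\right) W + N^{2} = W \left(-511 + W^{2}\right) + N^{2} = N^{2} + W \left(-511 + W^{2}\right)$)
$- \frac{54407}{-64511} + \frac{w{\left(d{\left(27,-8 \right)},-130 \right)}}{-84450} = - \frac{54407}{-64511} + \frac{\left(-130\right)^{2} + 9^{3} - 4599}{-84450} = \left(-54407\right) \left(- \frac{1}{64511}\right) + \left(16900 + 729 - 4599\right) \left(- \frac{1}{84450}\right) = \frac{54407}{64511} + 13030 \left(- \frac{1}{84450}\right) = \frac{54407}{64511} - \frac{1303}{8445} = \frac{375409282}{544795395}$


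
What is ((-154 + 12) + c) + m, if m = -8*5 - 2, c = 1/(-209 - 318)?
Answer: -96969/527 ≈ -184.00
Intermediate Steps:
c = -1/527 (c = 1/(-527) = -1/527 ≈ -0.0018975)
m = -42 (m = -40 - 2 = -42)
((-154 + 12) + c) + m = ((-154 + 12) - 1/527) - 42 = (-142 - 1/527) - 42 = -74835/527 - 42 = -96969/527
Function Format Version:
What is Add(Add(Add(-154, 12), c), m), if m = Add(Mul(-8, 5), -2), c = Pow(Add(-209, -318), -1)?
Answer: Rational(-96969, 527) ≈ -184.00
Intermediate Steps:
c = Rational(-1, 527) (c = Pow(-527, -1) = Rational(-1, 527) ≈ -0.0018975)
m = -42 (m = Add(-40, -2) = -42)
Add(Add(Add(-154, 12), c), m) = Add(Add(Add(-154, 12), Rational(-1, 527)), -42) = Add(Add(-142, Rational(-1, 527)), -42) = Add(Rational(-74835, 527), -42) = Rational(-96969, 527)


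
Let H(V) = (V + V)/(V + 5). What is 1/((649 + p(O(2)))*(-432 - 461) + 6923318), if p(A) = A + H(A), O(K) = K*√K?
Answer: 107858225/684317179378121 + 48222*√2/684317179378121 ≈ 1.5771e-7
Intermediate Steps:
O(K) = K^(3/2)
H(V) = 2*V/(5 + V) (H(V) = (2*V)/(5 + V) = 2*V/(5 + V))
p(A) = A + 2*A/(5 + A)
1/((649 + p(O(2)))*(-432 - 461) + 6923318) = 1/((649 + 2^(3/2)*(7 + 2^(3/2))/(5 + 2^(3/2)))*(-432 - 461) + 6923318) = 1/((649 + (2*√2)*(7 + 2*√2)/(5 + 2*√2))*(-893) + 6923318) = 1/((649 + 2*√2*(7 + 2*√2)/(5 + 2*√2))*(-893) + 6923318) = 1/((-579557 - 1786*√2*(7 + 2*√2)/(5 + 2*√2)) + 6923318) = 1/(6343761 - 1786*√2*(7 + 2*√2)/(5 + 2*√2))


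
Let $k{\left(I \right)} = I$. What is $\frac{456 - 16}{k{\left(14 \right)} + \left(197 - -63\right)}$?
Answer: $\frac{220}{137} \approx 1.6058$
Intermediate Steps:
$\frac{456 - 16}{k{\left(14 \right)} + \left(197 - -63\right)} = \frac{456 - 16}{14 + \left(197 - -63\right)} = \frac{440}{14 + \left(197 + 63\right)} = \frac{440}{14 + 260} = \frac{440}{274} = 440 \cdot \frac{1}{274} = \frac{220}{137}$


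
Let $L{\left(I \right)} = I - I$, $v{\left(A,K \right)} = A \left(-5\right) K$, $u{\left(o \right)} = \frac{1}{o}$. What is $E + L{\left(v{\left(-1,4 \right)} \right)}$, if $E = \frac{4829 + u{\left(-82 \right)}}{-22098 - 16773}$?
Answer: $- \frac{395977}{3187422} \approx -0.12423$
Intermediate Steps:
$v{\left(A,K \right)} = - 5 A K$
$L{\left(I \right)} = 0$
$E = - \frac{395977}{3187422}$ ($E = \frac{4829 + \frac{1}{-82}}{-22098 - 16773} = \frac{4829 - \frac{1}{82}}{-38871} = \frac{395977}{82} \left(- \frac{1}{38871}\right) = - \frac{395977}{3187422} \approx -0.12423$)
$E + L{\left(v{\left(-1,4 \right)} \right)} = - \frac{395977}{3187422} + 0 = - \frac{395977}{3187422}$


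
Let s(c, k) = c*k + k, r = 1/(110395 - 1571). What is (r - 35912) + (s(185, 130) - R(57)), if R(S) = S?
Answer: -1282926135/108824 ≈ -11789.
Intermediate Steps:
r = 1/108824 ≈ 9.1892e-6
s(c, k) = k + c*k
(r - 35912) + (s(185, 130) - R(57)) = (1/108824 - 35912) + (130*(1 + 185) - 1*57) = -3908087487/108824 + (130*186 - 57) = -3908087487/108824 + (24180 - 57) = -3908087487/108824 + 24123 = -1282926135/108824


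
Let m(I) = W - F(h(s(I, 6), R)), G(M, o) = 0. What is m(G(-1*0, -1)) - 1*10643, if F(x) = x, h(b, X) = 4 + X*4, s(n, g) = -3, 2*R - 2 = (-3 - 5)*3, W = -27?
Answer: -10630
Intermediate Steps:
R = -11 (R = 1 + ((-3 - 5)*3)/2 = 1 + (-8*3)/2 = 1 + (½)*(-24) = 1 - 12 = -11)
h(b, X) = 4 + 4*X
m(I) = 13 (m(I) = -27 - (4 + 4*(-11)) = -27 - (4 - 44) = -27 - 1*(-40) = -27 + 40 = 13)
m(G(-1*0, -1)) - 1*10643 = 13 - 1*10643 = 13 - 10643 = -10630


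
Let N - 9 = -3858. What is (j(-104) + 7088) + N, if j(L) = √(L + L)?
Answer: 3239 + 4*I*√13 ≈ 3239.0 + 14.422*I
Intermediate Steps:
N = -3849 (N = 9 - 3858 = -3849)
j(L) = √2*√L (j(L) = √(2*L) = √2*√L)
(j(-104) + 7088) + N = (√2*√(-104) + 7088) - 3849 = (√2*(2*I*√26) + 7088) - 3849 = (4*I*√13 + 7088) - 3849 = (7088 + 4*I*√13) - 3849 = 3239 + 4*I*√13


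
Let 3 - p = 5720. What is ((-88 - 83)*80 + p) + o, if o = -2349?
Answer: -21746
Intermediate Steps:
p = -5717 (p = 3 - 1*5720 = 3 - 5720 = -5717)
((-88 - 83)*80 + p) + o = ((-88 - 83)*80 - 5717) - 2349 = (-171*80 - 5717) - 2349 = (-13680 - 5717) - 2349 = -19397 - 2349 = -21746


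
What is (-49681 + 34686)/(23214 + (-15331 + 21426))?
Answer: -14995/29309 ≈ -0.51162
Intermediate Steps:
(-49681 + 34686)/(23214 + (-15331 + 21426)) = -14995/(23214 + 6095) = -14995/29309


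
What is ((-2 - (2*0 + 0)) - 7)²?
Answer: 81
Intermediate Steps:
((-2 - (2*0 + 0)) - 7)² = ((-2 - (0 + 0)) - 7)² = ((-2 - 1*0) - 7)² = ((-2 + 0) - 7)² = (-2 - 7)² = (-9)² = 81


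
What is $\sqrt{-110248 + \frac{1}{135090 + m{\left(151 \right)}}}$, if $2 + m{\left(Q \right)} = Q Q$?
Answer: $\frac{i \sqrt{2748365371359719}}{157889} \approx 332.04 i$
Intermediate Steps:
$m{\left(Q \right)} = -2 + Q^{2}$ ($m{\left(Q \right)} = -2 + Q Q = -2 + Q^{2}$)
$\sqrt{-110248 + \frac{1}{135090 + m{\left(151 \right)}}} = \sqrt{-110248 + \frac{1}{135090 - \left(2 - 151^{2}\right)}} = \sqrt{-110248 + \frac{1}{135090 + \left(-2 + 22801\right)}} = \sqrt{-110248 + \frac{1}{135090 + 22799}} = \sqrt{-110248 + \frac{1}{157889}} = \sqrt{- \frac{17406946471}{157889}} = \frac{i \sqrt{2748365371359719}}{157889}$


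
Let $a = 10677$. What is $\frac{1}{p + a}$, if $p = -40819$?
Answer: $- \frac{1}{30142} \approx -3.3176 \cdot 10^{-5}$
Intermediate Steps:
$\frac{1}{p + a} = \frac{1}{-40819 + 10677} = \frac{1}{-30142} = - \frac{1}{30142}$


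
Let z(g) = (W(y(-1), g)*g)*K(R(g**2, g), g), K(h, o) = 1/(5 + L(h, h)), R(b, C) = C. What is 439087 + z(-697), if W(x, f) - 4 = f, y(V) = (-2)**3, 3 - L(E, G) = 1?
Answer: 508090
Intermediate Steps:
L(E, G) = 2 (L(E, G) = 3 - 1*1 = 3 - 1 = 2)
y(V) = -8
W(x, f) = 4 + f
K(h, o) = 1/7 (K(h, o) = 1/(5 + 2) = 1/7)
z(g) = g*(4 + g)/7 (z(g) = ((4 + g)*g)*(1/7) = (g*(4 + g))*(1/7) = g*(4 + g)/7)
439087 + z(-697) = 439087 + (1/7)*(-697)*(4 - 697) = 439087 + (1/7)*(-697)*(-693) = 439087 + 69003 = 508090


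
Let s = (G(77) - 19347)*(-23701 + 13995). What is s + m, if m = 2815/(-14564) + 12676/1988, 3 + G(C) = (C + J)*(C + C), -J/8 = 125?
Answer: 11345623322466677/7238308 ≈ 1.5674e+9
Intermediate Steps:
J = -1000 (J = -8*125 = -1000)
G(C) = -3 + 2*C*(-1000 + C) (G(C) = -3 + (C - 1000)*(C + C) = -3 + (-1000 + C)*(2*C) = -3 + 2*C*(-1000 + C))
s = 1567441352 (s = ((-3 - 2000*77 + 2*77**2) - 19347)*(-23701 + 13995) = ((-3 - 154000 + 2*5929) - 19347)*(-9706) = ((-3 - 154000 + 11858) - 19347)*(-9706) = (-142145 - 19347)*(-9706) = -161492*(-9706) = 1567441352)
m = 44754261/7238308 (m = 2815*(-1/14564) + 12676*(1/1988) = -2815/14564 + 3169/497 = 44754261/7238308 ≈ 6.1830)
s + m = 1567441352 + 44754261/7238308 = 11345623322466677/7238308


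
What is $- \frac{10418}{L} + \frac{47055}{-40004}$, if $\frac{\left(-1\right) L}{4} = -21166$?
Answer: $- \frac{275039137}{211681166} \approx -1.2993$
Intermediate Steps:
$L = 84664$ ($L = \left(-4\right) \left(-21166\right) = 84664$)
$- \frac{10418}{L} + \frac{47055}{-40004} = - \frac{10418}{84664} + \frac{47055}{-40004} = \left(-10418\right) \frac{1}{84664} + 47055 \left(- \frac{1}{40004}\right) = - \frac{5209}{42332} - \frac{47055}{40004} = - \frac{275039137}{211681166}$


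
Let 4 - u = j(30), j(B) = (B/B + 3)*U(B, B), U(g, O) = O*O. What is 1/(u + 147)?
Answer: -1/3449 ≈ -0.00028994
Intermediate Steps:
U(g, O) = O²
j(B) = 4*B² (j(B) = (B/B + 3)*B² = (1 + 3)*B² = 4*B²)
u = -3596 (u = 4 - 4*30² = 4 - 4*900 = 4 - 1*3600 = 4 - 3600 = -3596)
1/(u + 147) = 1/(-3596 + 147) = 1/(-3449) = -1/3449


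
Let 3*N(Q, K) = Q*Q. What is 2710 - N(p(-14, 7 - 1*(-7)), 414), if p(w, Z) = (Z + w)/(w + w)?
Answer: 2710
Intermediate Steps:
p(w, Z) = (Z + w)/(2*w) (p(w, Z) = (Z + w)/((2*w)) = (Z + w)*(1/(2*w)) = (Z + w)/(2*w))
N(Q, K) = Q²/3 (N(Q, K) = (Q*Q)/3 = Q²/3)
2710 - N(p(-14, 7 - 1*(-7)), 414) = 2710 - ((½)*((7 - 1*(-7)) - 14)/(-14))²/3 = 2710 - ((½)*(-1/14)*((7 + 7) - 14))²/3 = 2710 - ((½)*(-1/14)*(14 - 14))²/3 = 2710 - ((½)*(-1/14)*0)²/3 = 2710 - 0²/3 = 2710 - 0/3 = 2710 - 1*0 = 2710 + 0 = 2710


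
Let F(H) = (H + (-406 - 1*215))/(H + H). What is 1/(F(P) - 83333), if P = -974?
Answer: -1948/162331089 ≈ -1.2000e-5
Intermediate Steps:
F(H) = (-621 + H)/(2*H) (F(H) = (H + (-406 - 215))/((2*H)) = (H - 621)*(1/(2*H)) = (-621 + H)*(1/(2*H)) = (-621 + H)/(2*H))
1/(F(P) - 83333) = 1/((½)*(-621 - 974)/(-974) - 83333) = 1/((½)*(-1/974)*(-1595) - 83333) = 1/(1595/1948 - 83333) = 1/(-162331089/1948) = -1948/162331089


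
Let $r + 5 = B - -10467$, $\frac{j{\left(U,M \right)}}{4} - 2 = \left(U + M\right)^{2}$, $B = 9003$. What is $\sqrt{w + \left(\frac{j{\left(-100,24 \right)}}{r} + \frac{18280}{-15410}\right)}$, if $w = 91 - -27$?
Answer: $\frac{\sqrt{106169609532076730}}{29995565} \approx 10.863$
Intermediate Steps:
$j{\left(U,M \right)} = 8 + 4 \left(M + U\right)^{2}$ ($j{\left(U,M \right)} = 8 + 4 \left(U + M\right)^{2} = 8 + 4 \left(M + U\right)^{2}$)
$r = 19465$ ($r = -5 + \left(9003 - -10467\right) = -5 + \left(9003 + 10467\right) = -5 + 19470 = 19465$)
$w = 118$ ($w = 91 + 27 = 118$)
$\sqrt{w + \left(\frac{j{\left(-100,24 \right)}}{r} + \frac{18280}{-15410}\right)} = \sqrt{118 + \left(\frac{8 + 4 \left(24 - 100\right)^{2}}{19465} + \frac{18280}{-15410}\right)} = \sqrt{118 + \left(\left(8 + 4 \left(-76\right)^{2}\right) \frac{1}{19465} + 18280 \left(- \frac{1}{15410}\right)\right)} = \sqrt{118 - \left(\frac{1828}{1541} - \left(8 + 4 \cdot 5776\right) \frac{1}{19465}\right)} = \sqrt{118 - \left(\frac{1828}{1541} - \left(8 + 23104\right) \frac{1}{19465}\right)} = \sqrt{118 + \left(23112 \cdot \frac{1}{19465} - \frac{1828}{1541}\right)} = \sqrt{118 + \left(\frac{23112}{19465} - \frac{1828}{1541}\right)} = \sqrt{118 + \frac{33572}{29995565}} = \sqrt{\frac{3539510242}{29995565}} = \frac{\sqrt{106169609532076730}}{29995565}$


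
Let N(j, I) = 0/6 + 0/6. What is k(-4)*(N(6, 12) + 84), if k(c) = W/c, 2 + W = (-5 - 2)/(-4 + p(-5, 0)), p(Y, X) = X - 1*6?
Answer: 273/10 ≈ 27.300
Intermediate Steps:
p(Y, X) = -6 + X (p(Y, X) = X - 6 = -6 + X)
N(j, I) = 0 (N(j, I) = 0*(⅙) + 0*(⅙) = 0 + 0 = 0)
W = -13/10 (W = -2 + (-5 - 2)/(-4 + (-6 + 0)) = -2 - 7/(-4 - 6) = -2 - 7/(-10) = -2 - 7*(-⅒) = -2 + 7/10 = -13/10 ≈ -1.3000)
k(c) = -13/(10*c)
k(-4)*(N(6, 12) + 84) = (-13/10/(-4))*(0 + 84) = -13/10*(-¼)*84 = (13/40)*84 = 273/10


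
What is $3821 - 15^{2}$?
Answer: $3596$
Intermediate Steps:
$3821 - 15^{2} = 3821 - 225 = 3596$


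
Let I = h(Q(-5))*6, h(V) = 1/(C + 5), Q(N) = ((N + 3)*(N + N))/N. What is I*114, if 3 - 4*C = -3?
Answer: 1368/13 ≈ 105.23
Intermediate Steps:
Q(N) = 6 + 2*N (Q(N) = ((3 + N)*(2*N))/N = (2*N*(3 + N))/N = 6 + 2*N)
C = 3/2 (C = ¾ - ¼*(-3) = ¾ + ¾ = 3/2 ≈ 1.5000)
h(V) = 2/13 (h(V) = 1/(3/2 + 5) = 1/(13/2) = 2/13)
I = 12/13 (I = (2/13)*6 = 12/13 ≈ 0.92308)
I*114 = (12/13)*114 = 1368/13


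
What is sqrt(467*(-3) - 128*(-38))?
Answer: sqrt(3463) ≈ 58.847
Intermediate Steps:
sqrt(467*(-3) - 128*(-38)) = sqrt(-1401 + 4864) = sqrt(3463)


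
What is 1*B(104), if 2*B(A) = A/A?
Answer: ½ ≈ 0.50000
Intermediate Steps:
B(A) = ½ (B(A) = (A/A)/2 = (½)*1 = ½)
1*B(104) = 1*(½) = ½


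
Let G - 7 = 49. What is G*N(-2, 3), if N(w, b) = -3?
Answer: -168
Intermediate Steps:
G = 56 (G = 7 + 49 = 56)
G*N(-2, 3) = 56*(-3) = -168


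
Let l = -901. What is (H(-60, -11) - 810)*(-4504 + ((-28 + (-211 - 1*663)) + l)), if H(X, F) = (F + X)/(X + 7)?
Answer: 5100221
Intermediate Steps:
H(X, F) = (F + X)/(7 + X)
(H(-60, -11) - 810)*(-4504 + ((-28 + (-211 - 1*663)) + l)) = ((-11 - 60)/(7 - 60) - 810)*(-4504 + ((-28 + (-211 - 1*663)) - 901)) = (-71/(-53) - 810)*(-4504 + ((-28 + (-211 - 663)) - 901)) = (-1/53*(-71) - 810)*(-4504 + ((-28 - 874) - 901)) = (71/53 - 810)*(-4504 + (-902 - 901)) = -42859*(-4504 - 1803)/53 = -42859/53*(-6307) = 5100221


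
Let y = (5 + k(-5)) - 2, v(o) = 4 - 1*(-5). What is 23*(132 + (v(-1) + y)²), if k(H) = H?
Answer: 4163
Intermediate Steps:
v(o) = 9 (v(o) = 4 + 5 = 9)
y = -2 (y = (5 - 5) - 2 = 0 - 2 = -2)
23*(132 + (v(-1) + y)²) = 23*(132 + (9 - 2)²) = 23*(132 + 7²) = 23*(132 + 49) = 23*181 = 4163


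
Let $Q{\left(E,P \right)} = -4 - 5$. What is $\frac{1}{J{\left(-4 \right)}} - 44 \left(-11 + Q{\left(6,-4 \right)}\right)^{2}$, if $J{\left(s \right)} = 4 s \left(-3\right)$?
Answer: $- \frac{844799}{48} \approx -17600.0$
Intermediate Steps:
$J{\left(s \right)} = - 12 s$
$Q{\left(E,P \right)} = -9$
$\frac{1}{J{\left(-4 \right)}} - 44 \left(-11 + Q{\left(6,-4 \right)}\right)^{2} = \frac{1}{\left(-12\right) \left(-4\right)} - 44 \left(-11 - 9\right)^{2} = \frac{1}{48} - 44 \left(-20\right)^{2} = \frac{1}{48} - 17600 = - \frac{844799}{48}$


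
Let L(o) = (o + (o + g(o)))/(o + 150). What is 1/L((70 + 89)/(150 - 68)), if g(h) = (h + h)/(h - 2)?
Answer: -20765/8162 ≈ -2.5441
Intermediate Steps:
g(h) = 2*h/(-2 + h) (g(h) = (2*h)/(-2 + h) = 2*h/(-2 + h))
L(o) = (2*o + 2*o/(-2 + o))/(150 + o) (L(o) = (o + (o + 2*o/(-2 + o)))/(o + 150) = (2*o + 2*o/(-2 + o))/(150 + o))
1/L((70 + 89)/(150 - 68)) = 1/(2*((70 + 89)/(150 - 68))*(-1 + (70 + 89)/(150 - 68))/((-2 + (70 + 89)/(150 - 68))*(150 + (70 + 89)/(150 - 68)))) = 1/(2*(159/82)*(-1 + 159/82)/((-2 + 159/82)*(150 + 159/82))) = 1/(2*(159/82)*(77/82)/(-5/82*(12459/82))) = 1/(2*(159/82)*(-82/5)*(82/12459)*(77/82)) = 1/(-8162/20765) = -20765/8162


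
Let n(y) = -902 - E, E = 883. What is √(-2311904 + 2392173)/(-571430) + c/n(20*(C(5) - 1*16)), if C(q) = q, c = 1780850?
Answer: -356170/357 - √80269/571430 ≈ -997.68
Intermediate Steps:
n(y) = -1785 (n(y) = -902 - 1*883 = -902 - 883 = -1785)
√(-2311904 + 2392173)/(-571430) + c/n(20*(C(5) - 1*16)) = √(-2311904 + 2392173)/(-571430) + 1780850/(-1785) = √80269*(-1/571430) + 1780850*(-1/1785) = -√80269/571430 - 356170/357 = -356170/357 - √80269/571430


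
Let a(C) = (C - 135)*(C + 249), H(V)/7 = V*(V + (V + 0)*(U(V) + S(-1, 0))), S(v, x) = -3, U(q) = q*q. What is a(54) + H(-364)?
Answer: 122884450625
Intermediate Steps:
U(q) = q**2
H(V) = 7*V*(V + V*(-3 + V**2)) (H(V) = 7*(V*(V + (V + 0)*(V**2 - 3))) = 7*(V*(V + V*(-3 + V**2))) = 7*V*(V + V*(-3 + V**2)))
a(C) = (-135 + C)*(249 + C)
a(54) + H(-364) = (-33615 + 54**2 + 114*54) + 7*(-364)**2*(-2 + (-364)**2) = (-33615 + 2916 + 6156) + 7*132496*(-2 + 132496) = -24543 + 7*132496*132494 = -24543 + 122884475168 = 122884450625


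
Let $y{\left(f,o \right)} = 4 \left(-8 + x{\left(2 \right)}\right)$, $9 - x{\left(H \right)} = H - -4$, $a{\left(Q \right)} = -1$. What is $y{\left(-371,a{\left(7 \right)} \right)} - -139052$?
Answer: $139032$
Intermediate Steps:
$x{\left(H \right)} = 5 - H$ ($x{\left(H \right)} = 9 - \left(H - -4\right) = 9 - \left(H + 4\right) = 9 - \left(4 + H\right) = 5 - H$)
$y{\left(f,o \right)} = -20$ ($y{\left(f,o \right)} = 4 \left(-8 + \left(5 - 2\right)\right) = 4 \left(-8 + 3\right) = 4 \left(-5\right) = -20$)
$y{\left(-371,a{\left(7 \right)} \right)} - -139052 = -20 - -139052 = -20 + 139052 = 139032$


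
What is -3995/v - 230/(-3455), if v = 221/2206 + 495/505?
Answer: -123010983276/33266813 ≈ -3697.7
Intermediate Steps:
v = 240715/222806 (v = 221*(1/2206) + 495*(1/505) = 221/2206 + 99/101 = 240715/222806 ≈ 1.0804)
-3995/v - 230/(-3455) = -3995/240715/222806 - 230/(-3455) = -3995*222806/240715 - 230*(-1/3455) = -178021994/48143 + 46/691 = -123010983276/33266813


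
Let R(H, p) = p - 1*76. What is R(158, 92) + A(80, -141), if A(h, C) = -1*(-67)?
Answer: 83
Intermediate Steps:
R(H, p) = -76 + p (R(H, p) = p - 76 = -76 + p)
A(h, C) = 67
R(158, 92) + A(80, -141) = (-76 + 92) + 67 = 16 + 67 = 83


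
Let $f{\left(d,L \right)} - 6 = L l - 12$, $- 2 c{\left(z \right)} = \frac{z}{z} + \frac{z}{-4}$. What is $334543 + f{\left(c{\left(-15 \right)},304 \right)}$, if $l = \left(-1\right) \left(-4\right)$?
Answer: $335753$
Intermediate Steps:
$c{\left(z \right)} = - \frac{1}{2} + \frac{z}{8}$ ($c{\left(z \right)} = - \frac{\frac{z}{z} + \frac{z}{-4}}{2} = - \frac{1 + z \left(- \frac{1}{4}\right)}{2} = - \frac{1 - \frac{z}{4}}{2} = - \frac{1}{2} + \frac{z}{8}$)
$l = 4$
$f{\left(d,L \right)} = -6 + 4 L$ ($f{\left(d,L \right)} = 6 + \left(L 4 - 12\right) = 6 + \left(4 L - 12\right) = 6 + \left(-12 + 4 L\right) = -6 + 4 L$)
$334543 + f{\left(c{\left(-15 \right)},304 \right)} = 334543 + \left(-6 + 4 \cdot 304\right) = 334543 + \left(-6 + 1216\right) = 334543 + 1210 = 335753$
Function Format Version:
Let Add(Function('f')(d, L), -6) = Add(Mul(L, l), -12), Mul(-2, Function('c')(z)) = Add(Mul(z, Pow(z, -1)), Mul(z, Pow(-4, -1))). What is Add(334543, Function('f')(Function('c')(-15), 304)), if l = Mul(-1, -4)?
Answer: 335753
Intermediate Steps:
Function('c')(z) = Add(Rational(-1, 2), Mul(Rational(1, 8), z)) (Function('c')(z) = Mul(Rational(-1, 2), Add(Mul(z, Pow(z, -1)), Mul(z, Pow(-4, -1)))) = Mul(Rational(-1, 2), Add(1, Mul(z, Rational(-1, 4)))) = Mul(Rational(-1, 2), Add(1, Mul(Rational(-1, 4), z))) = Add(Rational(-1, 2), Mul(Rational(1, 8), z)))
l = 4
Function('f')(d, L) = Add(-6, Mul(4, L)) (Function('f')(d, L) = Add(6, Add(Mul(L, 4), -12)) = Add(6, Add(Mul(4, L), -12)) = Add(6, Add(-12, Mul(4, L))) = Add(-6, Mul(4, L)))
Add(334543, Function('f')(Function('c')(-15), 304)) = Add(334543, Add(-6, Mul(4, 304))) = Add(334543, Add(-6, 1216)) = Add(334543, 1210) = 335753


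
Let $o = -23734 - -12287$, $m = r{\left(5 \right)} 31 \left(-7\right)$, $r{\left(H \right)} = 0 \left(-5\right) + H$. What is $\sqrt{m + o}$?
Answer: $2 i \sqrt{3133} \approx 111.95 i$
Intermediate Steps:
$r{\left(H \right)} = H$ ($r{\left(H \right)} = 0 + H = H$)
$m = -1085$ ($m = 5 \cdot 31 \left(-7\right) = 155 \left(-7\right) = -1085$)
$o = -11447$ ($o = -23734 + 12287 = -11447$)
$\sqrt{m + o} = \sqrt{-1085 - 11447} = \sqrt{-12532} = 2 i \sqrt{3133}$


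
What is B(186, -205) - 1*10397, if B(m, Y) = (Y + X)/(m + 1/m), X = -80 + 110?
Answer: -359737559/34597 ≈ -10398.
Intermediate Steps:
X = 30
B(m, Y) = (30 + Y)/(m + 1/m) (B(m, Y) = (Y + 30)/(m + 1/m) = (30 + Y)/(m + 1/m))
B(186, -205) - 1*10397 = 186*(30 - 205)/(1 + 186²) - 1*10397 = 186*(-175)/(1 + 34596) - 10397 = 186*(-175)/34597 - 10397 = 186*(1/34597)*(-175) - 10397 = -32550/34597 - 10397 = -359737559/34597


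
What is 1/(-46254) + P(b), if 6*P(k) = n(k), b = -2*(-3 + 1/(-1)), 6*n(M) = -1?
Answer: -7715/277524 ≈ -0.027799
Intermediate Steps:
n(M) = -⅙ (n(M) = (⅙)*(-1) = -⅙)
b = 8 (b = -2*(-3 - 1) = -2*(-4) = 8)
P(k) = -1/36 (P(k) = (⅙)*(-⅙) = -1/36)
1/(-46254) + P(b) = 1/(-46254) - 1/36 = -1/46254 - 1/36 = -7715/277524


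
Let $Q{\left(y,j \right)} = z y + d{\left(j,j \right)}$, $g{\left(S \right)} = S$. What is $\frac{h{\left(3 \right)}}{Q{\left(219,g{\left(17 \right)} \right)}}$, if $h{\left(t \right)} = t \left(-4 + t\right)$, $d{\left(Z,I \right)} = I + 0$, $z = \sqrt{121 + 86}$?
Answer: $\frac{51}{9927638} - \frac{1971 \sqrt{23}}{9927638} \approx -0.00094701$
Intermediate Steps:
$z = 3 \sqrt{23}$ ($z = \sqrt{207} = 3 \sqrt{23} \approx 14.387$)
$d{\left(Z,I \right)} = I$
$Q{\left(y,j \right)} = j + 3 y \sqrt{23}$ ($Q{\left(y,j \right)} = 3 \sqrt{23} y + j = 3 y \sqrt{23} + j = j + 3 y \sqrt{23}$)
$\frac{h{\left(3 \right)}}{Q{\left(219,g{\left(17 \right)} \right)}} = \frac{3 \left(-4 + 3\right)}{17 + 3 \cdot 219 \sqrt{23}} = \frac{3 \left(-1\right)}{17 + 657 \sqrt{23}} = - \frac{3}{17 + 657 \sqrt{23}}$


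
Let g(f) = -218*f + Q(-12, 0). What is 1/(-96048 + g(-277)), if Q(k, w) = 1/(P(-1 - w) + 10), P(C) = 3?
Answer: -13/463605 ≈ -2.8041e-5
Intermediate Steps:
Q(k, w) = 1/13 (Q(k, w) = 1/(3 + 10) = 1/13)
g(f) = 1/13 - 218*f (g(f) = -218*f + 1/13 = 1/13 - 218*f)
1/(-96048 + g(-277)) = 1/(-96048 + (1/13 - 218*(-277))) = 1/(-96048 + (1/13 + 60386)) = 1/(-96048 + 785019/13) = 1/(-463605/13) = -13/463605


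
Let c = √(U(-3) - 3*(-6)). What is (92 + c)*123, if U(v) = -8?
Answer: 11316 + 123*√10 ≈ 11705.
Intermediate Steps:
c = √10 (c = √(-8 - 3*(-6)) = √(-8 + 18) = √10 ≈ 3.1623)
(92 + c)*123 = (92 + √10)*123 = 11316 + 123*√10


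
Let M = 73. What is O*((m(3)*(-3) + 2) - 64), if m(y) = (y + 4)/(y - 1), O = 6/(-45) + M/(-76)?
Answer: 36163/456 ≈ 79.305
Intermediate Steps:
O = -1247/1140 (O = 6/(-45) + 73/(-76) = 6*(-1/45) + 73*(-1/76) = -2/15 - 73/76 = -1247/1140 ≈ -1.0939)
m(y) = (4 + y)/(-1 + y)
O*((m(3)*(-3) + 2) - 64) = -1247*((((4 + 3)/(-1 + 3))*(-3) + 2) - 64)/1140 = -1247*(((7/2)*(-3) + 2) - 64)/1140 = -1247*((-21/2 + 2) - 64)/1140 = -1247*(-17/2 - 64)/1140 = -1247/1140*(-145/2) = 36163/456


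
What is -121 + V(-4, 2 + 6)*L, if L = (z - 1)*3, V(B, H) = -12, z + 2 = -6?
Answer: 203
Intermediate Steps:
z = -8 (z = -2 - 6 = -8)
L = -27 (L = (-8 - 1)*3 = -9*3 = -27)
-121 + V(-4, 2 + 6)*L = -121 - 12*(-27) = -121 + 324 = 203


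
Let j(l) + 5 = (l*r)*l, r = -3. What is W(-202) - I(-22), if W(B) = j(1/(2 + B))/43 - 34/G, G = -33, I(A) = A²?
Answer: -27419960099/56760000 ≈ -483.09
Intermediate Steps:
j(l) = -5 - 3*l² (j(l) = -5 + (l*(-3))*l = -5 + (-3*l)*l = -5 - 3*l²)
W(B) = 1297/1419 - 3/(43*(2 + B)²) (W(B) = (-5 - 3/(2 + B)²)/43 - 34/(-33) = (-5 - 3/(2 + B)²)*(1/43) - 34*(-1/33) = (-5/43 - 3/(43*(2 + B)²)) + 34/33 = 1297/1419 - 3/(43*(2 + B)²))
W(-202) - I(-22) = (1297/1419 - 3/(43*(2 - 202)²)) - 1*(-22)² = (1297/1419 - 3/43/(-200)²) - 1*484 = (1297/1419 - 3/43*1/40000) - 484 = (1297/1419 - 3/1720000) - 484 = 51879901/56760000 - 484 = -27419960099/56760000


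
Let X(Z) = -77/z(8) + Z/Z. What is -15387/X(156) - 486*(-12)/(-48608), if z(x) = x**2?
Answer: 5983440891/78988 ≈ 75751.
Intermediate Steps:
X(Z) = -13/64 (X(Z) = -77/(8**2) + Z/Z = -77/64 + 1 = -13/64)
-15387/X(156) - 486*(-12)/(-48608) = -15387/(-13/64) - 486*(-12)/(-48608) = -15387*(-64/13) + 5832*(-1/48608) = 984768/13 - 729/6076 = 5983440891/78988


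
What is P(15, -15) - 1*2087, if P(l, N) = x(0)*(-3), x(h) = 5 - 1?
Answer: -2099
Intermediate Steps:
x(h) = 4
P(l, N) = -12 (P(l, N) = 4*(-3) = -12)
P(15, -15) - 1*2087 = -12 - 1*2087 = -12 - 2087 = -2099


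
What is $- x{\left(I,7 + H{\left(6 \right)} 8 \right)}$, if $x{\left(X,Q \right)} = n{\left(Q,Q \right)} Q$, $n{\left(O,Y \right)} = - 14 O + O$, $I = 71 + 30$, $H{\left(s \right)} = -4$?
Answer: $8125$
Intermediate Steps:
$I = 101$
$n{\left(O,Y \right)} = - 13 O$
$x{\left(X,Q \right)} = - 13 Q^{2}$ ($x{\left(X,Q \right)} = - 13 Q Q = - 13 Q^{2}$)
$- x{\left(I,7 + H{\left(6 \right)} 8 \right)} = - \left(-13\right) \left(7 - 32\right)^{2} = - \left(-13\right) \left(-25\right)^{2} = - \left(-13\right) 625 = \left(-1\right) \left(-8125\right) = 8125$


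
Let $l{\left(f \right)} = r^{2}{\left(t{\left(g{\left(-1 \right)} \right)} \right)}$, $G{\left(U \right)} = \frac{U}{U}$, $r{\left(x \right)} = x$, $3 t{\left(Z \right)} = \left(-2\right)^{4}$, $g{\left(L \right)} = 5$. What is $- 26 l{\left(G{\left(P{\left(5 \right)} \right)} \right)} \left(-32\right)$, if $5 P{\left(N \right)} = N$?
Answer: $\frac{212992}{9} \approx 23666.0$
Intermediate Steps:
$P{\left(N \right)} = \frac{N}{5}$
$t{\left(Z \right)} = \frac{16}{3}$ ($t{\left(Z \right)} = \frac{\left(-2\right)^{4}}{3} = \frac{1}{3} \cdot 16 = \frac{16}{3}$)
$G{\left(U \right)} = 1$
$l{\left(f \right)} = \frac{256}{9}$ ($l{\left(f \right)} = \left(\frac{16}{3}\right)^{2} = \frac{256}{9}$)
$- 26 l{\left(G{\left(P{\left(5 \right)} \right)} \right)} \left(-32\right) = \left(-26\right) \frac{256}{9} \left(-32\right) = \left(- \frac{6656}{9}\right) \left(-32\right) = \frac{212992}{9}$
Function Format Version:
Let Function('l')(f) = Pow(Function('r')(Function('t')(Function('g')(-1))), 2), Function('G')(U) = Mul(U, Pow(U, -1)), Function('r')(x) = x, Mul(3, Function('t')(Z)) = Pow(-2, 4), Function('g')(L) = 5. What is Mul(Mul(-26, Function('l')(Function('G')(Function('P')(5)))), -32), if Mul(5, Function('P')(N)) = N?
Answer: Rational(212992, 9) ≈ 23666.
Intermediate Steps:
Function('P')(N) = Mul(Rational(1, 5), N)
Function('t')(Z) = Rational(16, 3) (Function('t')(Z) = Mul(Rational(1, 3), Pow(-2, 4)) = Mul(Rational(1, 3), 16) = Rational(16, 3))
Function('G')(U) = 1
Function('l')(f) = Rational(256, 9) (Function('l')(f) = Pow(Rational(16, 3), 2) = Rational(256, 9))
Mul(Mul(-26, Function('l')(Function('G')(Function('P')(5)))), -32) = Mul(Mul(-26, Rational(256, 9)), -32) = Mul(Rational(-6656, 9), -32) = Rational(212992, 9)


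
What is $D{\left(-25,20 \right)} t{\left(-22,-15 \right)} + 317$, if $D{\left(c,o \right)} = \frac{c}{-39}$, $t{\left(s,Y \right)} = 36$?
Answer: $\frac{4421}{13} \approx 340.08$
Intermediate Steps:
$D{\left(c,o \right)} = - \frac{c}{39}$ ($D{\left(c,o \right)} = c \left(- \frac{1}{39}\right) = - \frac{c}{39}$)
$D{\left(-25,20 \right)} t{\left(-22,-15 \right)} + 317 = \left(- \frac{1}{39}\right) \left(-25\right) 36 + 317 = \frac{25}{39} \cdot 36 + 317 = \frac{300}{13} + 317 = \frac{4421}{13}$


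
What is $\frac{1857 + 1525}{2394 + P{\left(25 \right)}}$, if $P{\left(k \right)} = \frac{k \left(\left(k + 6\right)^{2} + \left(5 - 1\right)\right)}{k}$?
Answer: $\frac{3382}{3359} \approx 1.0068$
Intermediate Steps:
$P{\left(k \right)} = 4 + \left(6 + k\right)^{2}$ ($P{\left(k \right)} = \frac{k \left(\left(6 + k\right)^{2} + 4\right)}{k} = \frac{k \left(4 + \left(6 + k\right)^{2}\right)}{k} = 4 + \left(6 + k\right)^{2}$)
$\frac{1857 + 1525}{2394 + P{\left(25 \right)}} = \frac{1857 + 1525}{2394 + \left(4 + \left(6 + 25\right)^{2}\right)} = \frac{3382}{2394 + \left(4 + 31^{2}\right)} = \frac{3382}{2394 + \left(4 + 961\right)} = \frac{3382}{2394 + 965} = \frac{3382}{3359}$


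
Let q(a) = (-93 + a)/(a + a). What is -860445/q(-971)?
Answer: -835492095/532 ≈ -1.5705e+6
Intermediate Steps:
q(a) = (-93 + a)/(2*a) (q(a) = (-93 + a)/((2*a)) = (-93 + a)*(1/(2*a)) = (-93 + a)/(2*a))
-860445/q(-971) = -860445*(-1942/(-93 - 971)) = -860445/((1/2)*(-1/971)*(-1064)) = -860445/532/971 = -860445*971/532 = -835492095/532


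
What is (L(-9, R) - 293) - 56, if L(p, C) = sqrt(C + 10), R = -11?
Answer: -349 + I ≈ -349.0 + 1.0*I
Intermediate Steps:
L(p, C) = sqrt(10 + C)
(L(-9, R) - 293) - 56 = (sqrt(10 - 11) - 293) - 56 = (sqrt(-1) - 293) - 56 = (I - 293) - 56 = (-293 + I) - 56 = -349 + I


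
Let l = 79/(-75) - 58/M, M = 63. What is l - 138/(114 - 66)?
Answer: -61097/12600 ≈ -4.8490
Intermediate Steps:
l = -3109/1575 (l = 79/(-75) - 58/63 = 79*(-1/75) - 58*1/63 = -79/75 - 58/63 = -3109/1575 ≈ -1.9740)
l - 138/(114 - 66) = -3109/1575 - 138/(114 - 66) = -3109/1575 - 138/48 = -3109/1575 + (1/48)*(-138) = -3109/1575 - 23/8 = -61097/12600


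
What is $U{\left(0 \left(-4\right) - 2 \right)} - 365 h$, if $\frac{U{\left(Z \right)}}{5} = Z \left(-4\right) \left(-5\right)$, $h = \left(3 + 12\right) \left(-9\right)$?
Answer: $49075$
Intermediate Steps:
$h = -135$ ($h = 15 \left(-9\right) = -135$)
$U{\left(Z \right)} = 100 Z$ ($U{\left(Z \right)} = 5 Z \left(-4\right) \left(-5\right) = 5 - 4 Z \left(-5\right) = 5 \cdot 20 Z = 100 Z$)
$U{\left(0 \left(-4\right) - 2 \right)} - 365 h = 100 \left(0 \left(-4\right) - 2\right) - -49275 = 100 \left(0 - 2\right) + 49275 = 100 \left(-2\right) + 49275 = -200 + 49275 = 49075$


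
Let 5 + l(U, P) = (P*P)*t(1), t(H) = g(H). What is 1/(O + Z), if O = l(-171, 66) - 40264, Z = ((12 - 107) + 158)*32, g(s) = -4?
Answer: -1/55677 ≈ -1.7961e-5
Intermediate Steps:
t(H) = -4
l(U, P) = -5 - 4*P² (l(U, P) = -5 + (P*P)*(-4) = -5 + P²*(-4) = -5 - 4*P²)
Z = 2016 (Z = (-95 + 158)*32 = 63*32 = 2016)
O = -57693 (O = (-5 - 4*66²) - 40264 = (-5 - 4*4356) - 40264 = (-5 - 17424) - 40264 = -17429 - 40264 = -57693)
1/(O + Z) = 1/(-57693 + 2016) = 1/(-55677) = -1/55677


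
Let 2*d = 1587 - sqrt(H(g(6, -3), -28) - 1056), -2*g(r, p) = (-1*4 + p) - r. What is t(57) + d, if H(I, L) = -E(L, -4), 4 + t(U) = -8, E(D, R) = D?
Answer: 1563/2 - I*sqrt(257) ≈ 781.5 - 16.031*I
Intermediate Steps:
g(r, p) = 2 + r/2 - p/2 (g(r, p) = -((-1*4 + p) - r)/2 = -((-4 + p) - r)/2 = -(-4 + p - r)/2 = 2 + r/2 - p/2)
t(U) = -12 (t(U) = -4 - 8 = -12)
H(I, L) = -L
d = 1587/2 - I*sqrt(257) (d = (1587 - sqrt(-1*(-28) - 1056))/2 = (1587 - sqrt(28 - 1056))/2 = (1587 - sqrt(-1028))/2 = (1587 - 2*I*sqrt(257))/2 = 1587/2 - I*sqrt(257) ≈ 793.5 - 16.031*I)
t(57) + d = -12 + (1587/2 - I*sqrt(257)) = 1563/2 - I*sqrt(257)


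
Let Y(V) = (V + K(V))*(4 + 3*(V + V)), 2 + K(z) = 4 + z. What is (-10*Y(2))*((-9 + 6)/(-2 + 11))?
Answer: 320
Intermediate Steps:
K(z) = 2 + z (K(z) = -2 + (4 + z) = 2 + z)
Y(V) = (2 + 2*V)*(4 + 6*V) (Y(V) = (V + (2 + V))*(4 + 3*(V + V)) = (2 + 2*V)*(4 + 3*(2*V)) = (2 + 2*V)*(4 + 6*V))
(-10*Y(2))*((-9 + 6)/(-2 + 11)) = (-10*(8 + 12*2² + 20*2))*((-9 + 6)/(-2 + 11)) = (-10*(8 + 12*4 + 40))*(-3/9) = (-10*(8 + 48 + 40))*(-3*⅑) = -10*96*(-⅓) = -960*(-⅓) = 320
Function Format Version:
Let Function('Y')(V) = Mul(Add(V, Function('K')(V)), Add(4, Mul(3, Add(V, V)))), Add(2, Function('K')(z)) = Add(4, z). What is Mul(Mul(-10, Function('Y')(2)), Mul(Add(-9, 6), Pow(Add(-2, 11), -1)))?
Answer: 320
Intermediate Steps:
Function('K')(z) = Add(2, z) (Function('K')(z) = Add(-2, Add(4, z)) = Add(2, z))
Function('Y')(V) = Mul(Add(2, Mul(2, V)), Add(4, Mul(6, V))) (Function('Y')(V) = Mul(Add(V, Add(2, V)), Add(4, Mul(3, Add(V, V)))) = Mul(Add(2, Mul(2, V)), Add(4, Mul(3, Mul(2, V)))) = Mul(Add(2, Mul(2, V)), Add(4, Mul(6, V))))
Mul(Mul(-10, Function('Y')(2)), Mul(Add(-9, 6), Pow(Add(-2, 11), -1))) = Mul(Mul(-10, Add(8, Mul(12, Pow(2, 2)), Mul(20, 2))), Mul(Add(-9, 6), Pow(Add(-2, 11), -1))) = Mul(Mul(-10, Add(8, Mul(12, 4), 40)), Mul(-3, Pow(9, -1))) = Mul(Mul(-10, Add(8, 48, 40)), Mul(-3, Rational(1, 9))) = Mul(Mul(-10, 96), Rational(-1, 3)) = Mul(-960, Rational(-1, 3)) = 320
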